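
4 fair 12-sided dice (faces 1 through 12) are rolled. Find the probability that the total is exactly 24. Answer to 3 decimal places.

There are 12^4 = 20736 equally likely outcomes.
The number of ordered 4-tuples from {1,…,12} summing to 24 is 1111.
P(sum = 24) = 1111/20736 ≈ 0.054.

0.054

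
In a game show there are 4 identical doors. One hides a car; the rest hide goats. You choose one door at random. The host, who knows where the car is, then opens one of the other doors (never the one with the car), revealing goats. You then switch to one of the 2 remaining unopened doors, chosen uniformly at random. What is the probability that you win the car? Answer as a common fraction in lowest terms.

3/8

Your original door holds the car with probability 1/4, so the other 3 collectively hold it with probability 3/4.
The host can always find an empty door to open, so this doesn't change that 3/4; it is now spread over the 2 remaining unopened doors.
P(win by switching) = (3/4) · (1/2) = 3/8.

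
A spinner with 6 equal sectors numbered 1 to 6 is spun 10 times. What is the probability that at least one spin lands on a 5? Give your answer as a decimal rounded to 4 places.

P(no spin lands on a 5) = (5/6)^10 ≈ 0.1615.
P(at least one) = 1 − 0.1615 = 0.8385.

0.8385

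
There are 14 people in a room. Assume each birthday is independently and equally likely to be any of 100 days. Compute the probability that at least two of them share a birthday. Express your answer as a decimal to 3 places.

It's easier to compute the probability that all 14 are distinct.
P(all distinct) = 100/100 · 99/100 · ··· · 87/100 ≈ 0.385.
So the probability of at least one match is 1 − 0.385 = 0.615.

0.615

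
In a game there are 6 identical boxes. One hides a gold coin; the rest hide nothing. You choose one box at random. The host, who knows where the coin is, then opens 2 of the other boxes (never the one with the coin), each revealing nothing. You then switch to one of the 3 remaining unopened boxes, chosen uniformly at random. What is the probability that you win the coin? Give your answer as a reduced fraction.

5/18

Your original box holds the coin with probability 1/6, so the other 5 collectively hold it with probability 5/6.
The host can always find 2 empty boxes to open, so the reveals don't change that 5/6; it is now spread over the 3 remaining unopened boxes.
P(win by switching) = (5/6) · (1/3) = 5/18.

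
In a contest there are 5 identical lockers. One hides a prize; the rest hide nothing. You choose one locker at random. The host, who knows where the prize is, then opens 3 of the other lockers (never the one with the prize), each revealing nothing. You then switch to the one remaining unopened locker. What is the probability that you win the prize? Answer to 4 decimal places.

Your original locker holds the prize with probability 1/5, so the other 4 collectively hold it with probability 4/5.
The host can always find 3 empty lockers to open, so the reveals don't change that 4/5; it is now spread over the 1 remaining unopened locker.
P(win by switching) = (4/5) · (1/1) = 4/5 ≈ 0.8000.

0.8000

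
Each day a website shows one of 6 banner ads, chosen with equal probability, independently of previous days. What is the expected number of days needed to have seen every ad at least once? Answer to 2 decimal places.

14.70

After i distinct types are collected, each trial gives a new one with probability (6−i)/6, so the expected wait for the next new type is 6/(6−i).
E = 6/6 + 6/5 + 6/4 + 6/3 + 6/2 + 6/1 = 147/10 ≈ 14.70.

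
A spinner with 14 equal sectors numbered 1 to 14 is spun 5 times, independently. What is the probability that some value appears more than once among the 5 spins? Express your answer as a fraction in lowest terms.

2657/4802

P(all 5 different) = 14/14 · 13/14 · ··· · 10/14 = 2145/4802.
P(at least two equal) = 1 − 2145/4802 = 2657/4802.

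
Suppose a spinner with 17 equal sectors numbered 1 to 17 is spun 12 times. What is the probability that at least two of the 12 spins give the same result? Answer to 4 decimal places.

P(all 12 different) = 17/17 · 16/17 · ··· · 6/17 ≈ 0.0051.
P(at least two equal) = 1 − 0.0051 = 0.9949.

0.9949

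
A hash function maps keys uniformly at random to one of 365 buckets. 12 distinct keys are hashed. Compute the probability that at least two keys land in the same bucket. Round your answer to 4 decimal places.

0.1670

It's easier to compute the probability that all 12 are distinct.
P(all distinct) = 365/365 · 364/365 · ··· · 354/365 ≈ 0.8330.
So the probability of at least one match is 1 − 0.8330 = 0.1670.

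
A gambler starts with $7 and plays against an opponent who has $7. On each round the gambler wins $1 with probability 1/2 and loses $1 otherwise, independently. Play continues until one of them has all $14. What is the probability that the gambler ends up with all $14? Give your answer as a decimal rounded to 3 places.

0.500

With a fair step, P(i) = ½P(i−1) + ½P(i+1) with P(0)=0, P(14)=1 has the linear solution P(i) = i/14.
P(7) = 7/14 = 1/2 ≈ 0.500.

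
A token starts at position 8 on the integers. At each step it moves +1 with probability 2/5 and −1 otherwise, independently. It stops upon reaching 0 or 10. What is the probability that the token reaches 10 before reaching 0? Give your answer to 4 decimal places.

0.4346

Let r = q/p = (3/5)/(2/5) = 3/2. The recurrence P(i) = p·P(i+1) + q·P(i−1) with P(0)=0, P(10)=1 gives P(i) = (1 − r^i)/(1 − r^10).
P(8) = (1 − (3/2)^8) / (1 − (3/2)^10) = 5044/11605 ≈ 0.4346.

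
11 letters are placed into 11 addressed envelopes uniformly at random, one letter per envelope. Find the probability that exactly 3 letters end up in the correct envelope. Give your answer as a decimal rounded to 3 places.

Choose which 3 of the 11 are fixed: C(11,3) = 165 ways.
The remaining 8 must have no fixed point: D(8) = 14833.
P = 165·14833/39916800 = 2119/34560 ≈ 0.061.

0.061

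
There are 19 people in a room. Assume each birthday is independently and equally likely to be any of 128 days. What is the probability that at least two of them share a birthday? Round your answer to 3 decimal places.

It's easier to compute the probability that all 19 are distinct.
P(all distinct) = 128/128 · 127/128 · ··· · 110/128 ≈ 0.245.
So the probability of at least one match is 1 − 0.245 = 0.755.

0.755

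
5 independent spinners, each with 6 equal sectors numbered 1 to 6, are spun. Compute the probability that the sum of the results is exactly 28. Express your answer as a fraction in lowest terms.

5/2592

There are 6^5 = 7776 equally likely outcomes.
The number of ordered 5-tuples from {1,…,6} summing to 28 is 15.
P(sum = 28) = 15/7776 = 5/2592.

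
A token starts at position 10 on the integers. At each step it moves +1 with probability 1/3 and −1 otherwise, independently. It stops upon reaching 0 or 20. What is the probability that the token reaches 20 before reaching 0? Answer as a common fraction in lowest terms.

1/1025

Let r = q/p = (2/3)/(1/3) = 2. The recurrence P(i) = p·P(i+1) + q·P(i−1) with P(0)=0, P(20)=1 gives P(i) = (1 − r^i)/(1 − r^20).
P(10) = (1 − (2)^10) / (1 − (2)^20) = 1/1025.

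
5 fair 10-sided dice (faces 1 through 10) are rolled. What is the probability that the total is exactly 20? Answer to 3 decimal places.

0.032

There are 10^5 = 100000 equally likely outcomes.
The number of ordered 5-tuples from {1,…,10} summing to 20 is 3246.
P(sum = 20) = 3246/100000 = 1623/50000 ≈ 0.032.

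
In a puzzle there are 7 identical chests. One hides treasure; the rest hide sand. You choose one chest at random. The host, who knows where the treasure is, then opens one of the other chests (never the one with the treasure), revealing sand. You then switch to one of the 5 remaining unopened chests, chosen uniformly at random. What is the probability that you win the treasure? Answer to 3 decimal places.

Your original chest holds the treasure with probability 1/7, so the other 6 collectively hold it with probability 6/7.
The host can always find an empty chest to open, so this doesn't change that 6/7; it is now spread over the 5 remaining unopened chests.
P(win by switching) = (6/7) · (1/5) = 6/35 ≈ 0.171.

0.171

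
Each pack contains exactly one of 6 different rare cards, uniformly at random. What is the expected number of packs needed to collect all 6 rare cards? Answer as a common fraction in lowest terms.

147/10

After i distinct types are collected, each trial gives a new one with probability (6−i)/6, so the expected wait for the next new type is 6/(6−i).
E = 6/6 + 6/5 + 6/4 + 6/3 + 6/2 + 6/1 = 147/10.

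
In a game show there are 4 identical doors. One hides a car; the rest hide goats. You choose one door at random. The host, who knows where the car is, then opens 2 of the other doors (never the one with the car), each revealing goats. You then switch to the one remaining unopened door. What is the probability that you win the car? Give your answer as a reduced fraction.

3/4

Your original door holds the car with probability 1/4, so the other 3 collectively hold it with probability 3/4.
The host can always find 2 empty doors to open, so the reveals don't change that 3/4; it is now spread over the 1 remaining unopened door.
P(win by switching) = (3/4) · (1/1) = 3/4.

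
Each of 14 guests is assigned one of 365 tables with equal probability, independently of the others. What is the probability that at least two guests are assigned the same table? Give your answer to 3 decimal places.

It's easier to compute the probability that all 14 are distinct.
P(all distinct) = 365/365 · 364/365 · ··· · 352/365 ≈ 0.777.
So the probability of at least one match is 1 − 0.777 = 0.223.

0.223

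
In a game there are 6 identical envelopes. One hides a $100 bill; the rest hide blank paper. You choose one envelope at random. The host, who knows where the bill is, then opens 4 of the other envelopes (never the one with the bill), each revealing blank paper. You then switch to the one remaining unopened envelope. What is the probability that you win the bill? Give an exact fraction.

Your original envelope holds the bill with probability 1/6, so the other 5 collectively hold it with probability 5/6.
The host can always find 4 empty envelopes to open, so the reveals don't change that 5/6; it is now spread over the 1 remaining unopened envelope.
P(win by switching) = (5/6) · (1/1) = 5/6.

5/6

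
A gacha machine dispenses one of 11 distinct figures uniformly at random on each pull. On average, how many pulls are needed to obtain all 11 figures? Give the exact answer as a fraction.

After i distinct types are collected, each trial gives a new one with probability (11−i)/11, so the expected wait for the next new type is 11/(11−i).
E = 11/11 + 11/10 + 11/9 + 11/8 + 11/7 + 11/6 + 11/5 + 11/4 + 11/3 + 11/2 + 11/1 = 83711/2520.

83711/2520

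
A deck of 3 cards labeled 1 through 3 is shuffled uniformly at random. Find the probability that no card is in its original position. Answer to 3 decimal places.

This is the derangement probability: permutations of 3 with no fixed point.
D(3) = 3! · (1 − 1/1! + 1/2! − ··· + (−1)^3/3!) = 2.
P = 2/6 = 1/3 ≈ 0.333.

0.333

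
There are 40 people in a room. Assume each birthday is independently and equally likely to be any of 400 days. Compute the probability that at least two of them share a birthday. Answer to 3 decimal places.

0.867

It's easier to compute the probability that all 40 are distinct.
P(all distinct) = 400/400 · 399/400 · ··· · 361/400 ≈ 0.133.
So the probability of at least one match is 1 − 0.133 = 0.867.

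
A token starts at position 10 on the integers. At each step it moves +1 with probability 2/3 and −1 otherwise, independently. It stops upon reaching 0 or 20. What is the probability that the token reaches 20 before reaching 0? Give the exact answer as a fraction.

1024/1025

Let r = q/p = (1/3)/(2/3) = 1/2. The recurrence P(i) = p·P(i+1) + q·P(i−1) with P(0)=0, P(20)=1 gives P(i) = (1 − r^i)/(1 − r^20).
P(10) = (1 − (1/2)^10) / (1 − (1/2)^20) = 1024/1025.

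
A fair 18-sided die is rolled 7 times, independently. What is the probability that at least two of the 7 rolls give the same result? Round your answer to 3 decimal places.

0.738

P(all 7 different) = 18/18 · 17/18 · ··· · 12/18 ≈ 0.262.
P(at least two equal) = 1 − 0.262 = 0.738.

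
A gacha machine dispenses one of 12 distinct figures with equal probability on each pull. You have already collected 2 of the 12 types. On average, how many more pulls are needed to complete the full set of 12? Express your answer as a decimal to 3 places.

35.148

Starting from 2 distinct types, each trial gives a new one with probability (12−i)/12 when i types are held, so the wait for the next new type is 12/(12−i).
E = 12/10 + 12/9 + 12/8 + 12/7 + 12/6 + 12/5 + 12/4 + 12/3 + 12/2 + 12/1 = 7381/210 ≈ 35.148.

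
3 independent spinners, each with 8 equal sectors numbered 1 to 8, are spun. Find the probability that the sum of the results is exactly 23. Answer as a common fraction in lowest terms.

There are 8^3 = 512 equally likely outcomes.
The number of ordered 3-tuples from {1,…,8} summing to 23 is 3.
P(sum = 23) = 3/512.

3/512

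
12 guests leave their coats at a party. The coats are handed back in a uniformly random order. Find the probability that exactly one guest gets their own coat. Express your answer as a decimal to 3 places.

0.368

Choose which one is fixed: C(12,1) = 12 ways.
The remaining 11 must have no fixed point: D(11) = 14684570.
P = 12·14684570/479001600 = 1468457/3991680 ≈ 0.368.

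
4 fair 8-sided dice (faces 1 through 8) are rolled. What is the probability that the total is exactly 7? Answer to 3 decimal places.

0.005

There are 8^4 = 4096 equally likely outcomes.
The number of ordered 4-tuples from {1,…,8} summing to 7 is 20.
P(sum = 7) = 20/4096 = 5/1024 ≈ 0.005.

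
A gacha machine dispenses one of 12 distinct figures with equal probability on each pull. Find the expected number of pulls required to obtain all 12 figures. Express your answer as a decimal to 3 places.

After i distinct types are collected, each trial gives a new one with probability (12−i)/12, so the expected wait for the next new type is 12/(12−i).
E = 12/12 + 12/11 + 12/10 + 12/9 + 12/8 + 12/7 + 12/6 + 12/5 + 12/4 + 12/3 + 12/2 + 12/1 = 86021/2310 ≈ 37.239.

37.239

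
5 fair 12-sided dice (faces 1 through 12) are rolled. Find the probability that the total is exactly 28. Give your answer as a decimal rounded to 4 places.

0.0431

There are 12^5 = 248832 equally likely outcomes.
The number of ordered 5-tuples from {1,…,12} summing to 28 is 10725.
P(sum = 28) = 10725/248832 = 3575/82944 ≈ 0.0431.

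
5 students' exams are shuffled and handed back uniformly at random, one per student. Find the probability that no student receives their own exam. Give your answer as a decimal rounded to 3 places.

0.367

This is the derangement probability: permutations of 5 with no fixed point.
D(5) = 5! · (1 − 1/1! + 1/2! − ··· + (−1)^5/5!) = 44.
P = 44/120 = 11/30 ≈ 0.367.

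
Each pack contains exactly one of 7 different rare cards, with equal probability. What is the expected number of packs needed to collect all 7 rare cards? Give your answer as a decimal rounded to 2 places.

18.15

After i distinct types are collected, each trial gives a new one with probability (7−i)/7, so the expected wait for the next new type is 7/(7−i).
E = 7/7 + 7/6 + 7/5 + 7/4 + 7/3 + 7/2 + 7/1 = 363/20 ≈ 18.15.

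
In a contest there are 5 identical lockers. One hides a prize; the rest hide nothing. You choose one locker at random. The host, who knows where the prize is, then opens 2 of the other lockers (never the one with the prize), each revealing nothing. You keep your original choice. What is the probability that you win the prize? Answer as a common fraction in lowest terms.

The host can always open 2 empty lockers regardless of your choice, so the reveals give no information about your original locker.
P(win by staying) = 1/5.

1/5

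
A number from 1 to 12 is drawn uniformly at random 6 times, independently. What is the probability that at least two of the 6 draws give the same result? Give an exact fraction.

P(all 6 different) = 12/12 · 11/12 · ··· · 7/12 = 385/1728.
P(at least two equal) = 1 − 385/1728 = 1343/1728.

1343/1728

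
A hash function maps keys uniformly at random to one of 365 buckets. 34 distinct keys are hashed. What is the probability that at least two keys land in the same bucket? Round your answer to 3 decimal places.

It's easier to compute the probability that all 34 are distinct.
P(all distinct) = 365/365 · 364/365 · ··· · 332/365 ≈ 0.205.
So the probability of at least one match is 1 − 0.205 = 0.795.

0.795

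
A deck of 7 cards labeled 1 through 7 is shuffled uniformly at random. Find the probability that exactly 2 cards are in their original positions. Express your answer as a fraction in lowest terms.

11/60

Choose which 2 of the 7 are fixed: C(7,2) = 21 ways.
The remaining 5 must have no fixed point: D(5) = 44.
P = 21·44/5040 = 11/60.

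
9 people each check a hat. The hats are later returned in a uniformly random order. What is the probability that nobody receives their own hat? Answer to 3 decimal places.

This is the derangement probability: permutations of 9 with no fixed point.
D(9) = 9! · (1 − 1/1! + 1/2! − ··· + (−1)^9/9!) = 133496.
P = 133496/362880 = 16687/45360 ≈ 0.368.

0.368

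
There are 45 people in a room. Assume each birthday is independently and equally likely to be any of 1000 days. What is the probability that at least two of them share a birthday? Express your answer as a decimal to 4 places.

It's easier to compute the probability that all 45 are distinct.
P(all distinct) = 1000/1000 · 999/1000 · ··· · 956/1000 ≈ 0.3660.
So the probability of at least one match is 1 − 0.3660 = 0.6340.

0.6340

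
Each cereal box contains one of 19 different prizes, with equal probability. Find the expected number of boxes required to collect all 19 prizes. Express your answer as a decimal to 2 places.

67.41

After i distinct types are collected, each trial gives a new one with probability (19−i)/19, so the expected wait for the next new type is 19/(19−i).
E = 19/19 + 19/18 + 19/17 + 19/16 + 19/15 + 19/14 + 19/13 + 19/12 + 19/11 + 19/10 + 19/9 + 19/8 + 19/7 + 19/6 + 19/5 + 19/4 + 19/3 + 19/2 + 19/1 = 275295799/4084080 ≈ 67.41.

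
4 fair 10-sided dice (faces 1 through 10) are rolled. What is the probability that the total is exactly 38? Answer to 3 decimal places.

0.001

There are 10^4 = 10000 equally likely outcomes.
The number of ordered 4-tuples from {1,…,10} summing to 38 is 10.
P(sum = 38) = 10/10000 = 1/1000 ≈ 0.001.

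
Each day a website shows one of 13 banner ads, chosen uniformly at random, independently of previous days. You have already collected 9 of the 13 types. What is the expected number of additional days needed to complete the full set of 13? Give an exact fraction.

325/12

Starting from 9 distinct types, each trial gives a new one with probability (13−i)/13 when i types are held, so the wait for the next new type is 13/(13−i).
E = 13/4 + 13/3 + 13/2 + 13/1 = 325/12.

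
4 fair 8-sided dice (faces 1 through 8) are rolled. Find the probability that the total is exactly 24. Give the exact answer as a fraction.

161/4096

There are 8^4 = 4096 equally likely outcomes.
The number of ordered 4-tuples from {1,…,8} summing to 24 is 161.
P(sum = 24) = 161/4096.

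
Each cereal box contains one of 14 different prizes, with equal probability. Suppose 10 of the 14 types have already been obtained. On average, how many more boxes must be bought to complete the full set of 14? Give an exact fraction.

175/6

Starting from 10 distinct types, each trial gives a new one with probability (14−i)/14 when i types are held, so the wait for the next new type is 14/(14−i).
E = 14/4 + 14/3 + 14/2 + 14/1 = 175/6.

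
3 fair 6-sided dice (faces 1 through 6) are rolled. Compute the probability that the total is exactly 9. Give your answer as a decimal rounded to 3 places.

There are 6^3 = 216 equally likely outcomes.
The number of ordered 3-tuples from {1,…,6} summing to 9 is 25.
P(sum = 9) = 25/216 ≈ 0.116.

0.116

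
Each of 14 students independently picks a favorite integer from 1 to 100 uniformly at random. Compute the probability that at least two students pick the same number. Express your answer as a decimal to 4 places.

It's easier to compute the probability that all 14 are distinct.
P(all distinct) = 100/100 · 99/100 · ··· · 87/100 ≈ 0.3852.
So the probability of at least one match is 1 − 0.3852 = 0.6148.

0.6148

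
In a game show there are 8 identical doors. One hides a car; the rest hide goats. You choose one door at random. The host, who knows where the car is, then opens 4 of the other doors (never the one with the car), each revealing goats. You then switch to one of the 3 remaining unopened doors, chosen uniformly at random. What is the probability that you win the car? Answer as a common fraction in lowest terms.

7/24

Your original door holds the car with probability 1/8, so the other 7 collectively hold it with probability 7/8.
The host can always find 4 empty doors to open, so the reveals don't change that 7/8; it is now spread over the 3 remaining unopened doors.
P(win by switching) = (7/8) · (1/3) = 7/24.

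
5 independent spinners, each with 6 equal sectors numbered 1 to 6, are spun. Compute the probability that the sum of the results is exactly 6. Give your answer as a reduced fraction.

5/7776

There are 6^5 = 7776 equally likely outcomes.
The number of ordered 5-tuples from {1,…,6} summing to 6 is 5.
P(sum = 6) = 5/7776.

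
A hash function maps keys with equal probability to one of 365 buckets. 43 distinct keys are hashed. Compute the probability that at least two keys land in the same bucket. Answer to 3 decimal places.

It's easier to compute the probability that all 43 are distinct.
P(all distinct) = 365/365 · 364/365 · ··· · 323/365 ≈ 0.076.
So the probability of at least one match is 1 − 0.076 = 0.924.

0.924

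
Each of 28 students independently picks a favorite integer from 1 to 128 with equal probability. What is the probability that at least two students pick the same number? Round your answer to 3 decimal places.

It's easier to compute the probability that all 28 are distinct.
P(all distinct) = 128/128 · 127/128 · ··· · 101/128 ≈ 0.041.
So the probability of at least one match is 1 − 0.041 = 0.959.

0.959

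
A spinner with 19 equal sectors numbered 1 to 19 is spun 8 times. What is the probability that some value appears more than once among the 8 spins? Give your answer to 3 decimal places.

P(all 8 different) = 19/19 · 18/19 · ··· · 12/19 ≈ 0.179.
P(at least two equal) = 1 − 0.179 = 0.821.

0.821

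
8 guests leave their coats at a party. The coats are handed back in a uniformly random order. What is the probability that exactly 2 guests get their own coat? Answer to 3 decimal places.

Choose which 2 of the 8 are fixed: C(8,2) = 28 ways.
The remaining 6 must have no fixed point: D(6) = 265.
P = 28·265/40320 = 53/288 ≈ 0.184.

0.184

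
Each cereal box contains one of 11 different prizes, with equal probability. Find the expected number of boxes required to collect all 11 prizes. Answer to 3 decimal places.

After i distinct types are collected, each trial gives a new one with probability (11−i)/11, so the expected wait for the next new type is 11/(11−i).
E = 11/11 + 11/10 + 11/9 + 11/8 + 11/7 + 11/6 + 11/5 + 11/4 + 11/3 + 11/2 + 11/1 = 83711/2520 ≈ 33.219.

33.219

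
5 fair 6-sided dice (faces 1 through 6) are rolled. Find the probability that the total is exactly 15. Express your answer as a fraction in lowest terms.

There are 6^5 = 7776 equally likely outcomes.
The number of ordered 5-tuples from {1,…,6} summing to 15 is 651.
P(sum = 15) = 651/7776 = 217/2592.

217/2592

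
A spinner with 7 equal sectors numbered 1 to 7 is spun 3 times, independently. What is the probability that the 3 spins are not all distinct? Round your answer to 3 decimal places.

0.388

P(all 3 different) = 7/7 · 6/7 · ··· · 5/7 ≈ 0.612.
P(at least two equal) = 1 − 0.612 = 0.388.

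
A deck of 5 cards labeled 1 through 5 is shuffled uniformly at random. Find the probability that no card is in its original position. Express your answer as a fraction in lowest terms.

This is the derangement probability: permutations of 5 with no fixed point.
D(5) = 5! · (1 − 1/1! + 1/2! − ··· + (−1)^5/5!) = 44.
P = 44/120 = 11/30.

11/30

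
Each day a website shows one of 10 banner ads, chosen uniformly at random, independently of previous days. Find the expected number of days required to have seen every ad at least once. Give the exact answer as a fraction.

After i distinct types are collected, each trial gives a new one with probability (10−i)/10, so the expected wait for the next new type is 10/(10−i).
E = 10/10 + 10/9 + 10/8 + 10/7 + 10/6 + 10/5 + 10/4 + 10/3 + 10/2 + 10/1 = 7381/252.

7381/252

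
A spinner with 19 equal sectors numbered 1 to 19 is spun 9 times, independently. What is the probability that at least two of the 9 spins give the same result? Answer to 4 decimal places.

0.8961

P(all 9 different) = 19/19 · 18/19 · ··· · 11/19 ≈ 0.1039.
P(at least two equal) = 1 − 0.1039 = 0.8961.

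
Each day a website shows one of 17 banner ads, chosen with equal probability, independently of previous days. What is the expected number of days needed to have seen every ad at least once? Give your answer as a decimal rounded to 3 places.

After i distinct types are collected, each trial gives a new one with probability (17−i)/17, so the expected wait for the next new type is 17/(17−i).
E = 17/17 + 17/16 + 17/15 + 17/14 + 17/13 + 17/12 + 17/11 + 17/10 + 17/9 + 17/8 + 17/7 + 17/6 + 17/5 + 17/4 + 17/3 + 17/2 + 17/1 = 42142223/720720 ≈ 58.472.

58.472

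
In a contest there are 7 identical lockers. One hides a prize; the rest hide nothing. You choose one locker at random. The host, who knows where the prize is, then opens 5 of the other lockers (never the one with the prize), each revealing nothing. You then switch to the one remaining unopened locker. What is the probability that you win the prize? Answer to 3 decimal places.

0.857

Your original locker holds the prize with probability 1/7, so the other 6 collectively hold it with probability 6/7.
The host can always find 5 empty lockers to open, so the reveals don't change that 6/7; it is now spread over the 1 remaining unopened locker.
P(win by switching) = (6/7) · (1/1) = 6/7 ≈ 0.857.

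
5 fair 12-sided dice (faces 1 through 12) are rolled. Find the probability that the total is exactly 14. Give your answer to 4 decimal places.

There are 12^5 = 248832 equally likely outcomes.
The number of ordered 5-tuples from {1,…,12} summing to 14 is 715.
P(sum = 14) = 715/248832 ≈ 0.0029.

0.0029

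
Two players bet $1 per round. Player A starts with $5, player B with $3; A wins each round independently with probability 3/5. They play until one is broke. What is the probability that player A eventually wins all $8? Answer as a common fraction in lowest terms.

Let r = q/p = (2/5)/(3/5) = 2/3. The recurrence P(i) = p·P(i+1) + q·P(i−1) with P(0)=0, P(8)=1 gives P(i) = (1 − r^i)/(1 − r^8).
P(5) = (1 − (2/3)^5) / (1 − (2/3)^8) = 5697/6305.

5697/6305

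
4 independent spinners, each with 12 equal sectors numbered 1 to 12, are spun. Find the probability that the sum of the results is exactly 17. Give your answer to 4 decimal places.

There are 12^4 = 20736 equally likely outcomes.
The number of ordered 4-tuples from {1,…,12} summing to 17 is 544.
P(sum = 17) = 544/20736 = 17/648 ≈ 0.0262.

0.0262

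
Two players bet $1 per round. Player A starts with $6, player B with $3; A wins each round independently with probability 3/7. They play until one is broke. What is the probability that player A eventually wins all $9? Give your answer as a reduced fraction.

Let r = q/p = (4/7)/(3/7) = 4/3. The recurrence P(i) = p·P(i+1) + q·P(i−1) with P(0)=0, P(9)=1 gives P(i) = (1 − r^i)/(1 − r^9).
P(6) = (1 − (4/3)^6) / (1 − (4/3)^9) = 2457/6553.

2457/6553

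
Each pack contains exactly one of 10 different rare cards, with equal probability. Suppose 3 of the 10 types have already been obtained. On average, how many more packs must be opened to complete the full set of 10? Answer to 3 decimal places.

Starting from 3 distinct types, each trial gives a new one with probability (10−i)/10 when i types are held, so the wait for the next new type is 10/(10−i).
E = 10/7 + 10/6 + 10/5 + 10/4 + 10/3 + 10/2 + 10/1 = 363/14 ≈ 25.929.

25.929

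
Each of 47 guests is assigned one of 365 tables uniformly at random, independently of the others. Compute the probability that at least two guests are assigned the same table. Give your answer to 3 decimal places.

It's easier to compute the probability that all 47 are distinct.
P(all distinct) = 365/365 · 364/365 · ··· · 319/365 ≈ 0.045.
So the probability of at least one match is 1 − 0.045 = 0.955.

0.955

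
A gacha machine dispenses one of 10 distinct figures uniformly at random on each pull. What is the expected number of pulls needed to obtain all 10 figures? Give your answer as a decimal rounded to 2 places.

29.29

After i distinct types are collected, each trial gives a new one with probability (10−i)/10, so the expected wait for the next new type is 10/(10−i).
E = 10/10 + 10/9 + 10/8 + 10/7 + 10/6 + 10/5 + 10/4 + 10/3 + 10/2 + 10/1 = 7381/252 ≈ 29.29.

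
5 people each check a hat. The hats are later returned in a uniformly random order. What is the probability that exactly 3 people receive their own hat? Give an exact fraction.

Choose which 3 of the 5 are fixed: C(5,3) = 10 ways.
The remaining 2 must have no fixed point: D(2) = 1.
P = 10·1/120 = 1/12.

1/12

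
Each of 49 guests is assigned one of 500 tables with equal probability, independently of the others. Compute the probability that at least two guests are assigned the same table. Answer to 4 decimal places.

It's easier to compute the probability that all 49 are distinct.
P(all distinct) = 500/500 · 499/500 · ··· · 452/500 ≈ 0.0879.
So the probability of at least one match is 1 − 0.0879 = 0.9121.

0.9121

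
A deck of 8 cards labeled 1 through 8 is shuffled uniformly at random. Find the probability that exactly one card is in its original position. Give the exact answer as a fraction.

103/280

Choose which one is fixed: C(8,1) = 8 ways.
The remaining 7 must have no fixed point: D(7) = 1854.
P = 8·1854/40320 = 103/280.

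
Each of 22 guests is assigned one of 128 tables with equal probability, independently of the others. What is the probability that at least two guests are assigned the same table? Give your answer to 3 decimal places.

It's easier to compute the probability that all 22 are distinct.
P(all distinct) = 128/128 · 127/128 · ··· · 107/128 ≈ 0.147.
So the probability of at least one match is 1 − 0.147 = 0.853.

0.853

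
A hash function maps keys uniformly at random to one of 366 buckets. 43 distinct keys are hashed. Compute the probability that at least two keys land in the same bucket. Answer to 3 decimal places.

0.923

It's easier to compute the probability that all 43 are distinct.
P(all distinct) = 366/366 · 365/366 · ··· · 324/366 ≈ 0.077.
So the probability of at least one match is 1 − 0.077 = 0.923.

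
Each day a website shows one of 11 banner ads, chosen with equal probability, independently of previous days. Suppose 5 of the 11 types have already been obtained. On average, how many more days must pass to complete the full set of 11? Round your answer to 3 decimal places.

Starting from 5 distinct types, each trial gives a new one with probability (11−i)/11 when i types are held, so the wait for the next new type is 11/(11−i).
E = 11/6 + 11/5 + 11/4 + 11/3 + 11/2 + 11/1 = 539/20 ≈ 26.950.

26.950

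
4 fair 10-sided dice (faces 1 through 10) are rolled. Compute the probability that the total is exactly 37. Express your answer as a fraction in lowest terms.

1/500

There are 10^4 = 10000 equally likely outcomes.
The number of ordered 4-tuples from {1,…,10} summing to 37 is 20.
P(sum = 37) = 20/10000 = 1/500.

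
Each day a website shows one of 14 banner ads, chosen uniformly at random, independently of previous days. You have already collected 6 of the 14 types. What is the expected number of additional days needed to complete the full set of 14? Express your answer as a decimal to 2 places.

Starting from 6 distinct types, each trial gives a new one with probability (14−i)/14 when i types are held, so the wait for the next new type is 14/(14−i).
E = 14/8 + 14/7 + 14/6 + 14/5 + 14/4 + 14/3 + 14/2 + 14/1 = 761/20 ≈ 38.05.

38.05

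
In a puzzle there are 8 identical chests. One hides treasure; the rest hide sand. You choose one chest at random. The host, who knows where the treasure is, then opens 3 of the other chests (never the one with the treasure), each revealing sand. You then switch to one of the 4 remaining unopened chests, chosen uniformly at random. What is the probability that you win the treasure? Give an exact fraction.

Your original chest holds the treasure with probability 1/8, so the other 7 collectively hold it with probability 7/8.
The host can always find 3 empty chests to open, so the reveals don't change that 7/8; it is now spread over the 4 remaining unopened chests.
P(win by switching) = (7/8) · (1/4) = 7/32.

7/32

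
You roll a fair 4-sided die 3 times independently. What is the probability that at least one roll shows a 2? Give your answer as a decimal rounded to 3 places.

0.578

P(no roll shows a 2) = (3/4)^3 ≈ 0.422.
P(at least one) = 1 − 0.422 = 0.578.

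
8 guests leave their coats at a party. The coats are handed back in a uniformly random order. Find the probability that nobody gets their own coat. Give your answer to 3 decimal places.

0.368

This is the derangement probability: permutations of 8 with no fixed point.
D(8) = 8! · (1 − 1/1! + 1/2! − ··· + (−1)^8/8!) = 14833.
P = 14833/40320 = 2119/5760 ≈ 0.368.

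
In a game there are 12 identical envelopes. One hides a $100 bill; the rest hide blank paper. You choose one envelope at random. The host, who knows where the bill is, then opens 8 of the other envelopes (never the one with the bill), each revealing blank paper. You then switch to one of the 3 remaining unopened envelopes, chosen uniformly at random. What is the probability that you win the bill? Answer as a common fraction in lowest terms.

Your original envelope holds the bill with probability 1/12, so the other 11 collectively hold it with probability 11/12.
The host can always find 8 empty envelopes to open, so the reveals don't change that 11/12; it is now spread over the 3 remaining unopened envelopes.
P(win by switching) = (11/12) · (1/3) = 11/36.

11/36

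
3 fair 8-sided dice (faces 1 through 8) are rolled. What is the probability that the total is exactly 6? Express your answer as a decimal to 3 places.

0.020

There are 8^3 = 512 equally likely outcomes.
The number of ordered 3-tuples from {1,…,8} summing to 6 is 10.
P(sum = 6) = 10/512 = 5/256 ≈ 0.020.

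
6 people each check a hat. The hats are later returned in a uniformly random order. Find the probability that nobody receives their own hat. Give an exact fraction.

This is the derangement probability: permutations of 6 with no fixed point.
D(6) = 6! · (1 − 1/1! + 1/2! − ··· + (−1)^6/6!) = 265.
P = 265/720 = 53/144.

53/144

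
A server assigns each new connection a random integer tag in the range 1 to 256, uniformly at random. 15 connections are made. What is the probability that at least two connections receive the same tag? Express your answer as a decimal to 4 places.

It's easier to compute the probability that all 15 are distinct.
P(all distinct) = 256/256 · 255/256 · ··· · 242/256 ≈ 0.6583.
So the probability of at least one match is 1 − 0.6583 = 0.3417.

0.3417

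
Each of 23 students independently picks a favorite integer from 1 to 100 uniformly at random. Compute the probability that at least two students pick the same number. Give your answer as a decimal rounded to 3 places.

0.936

It's easier to compute the probability that all 23 are distinct.
P(all distinct) = 100/100 · 99/100 · ··· · 78/100 ≈ 0.064.
So the probability of at least one match is 1 − 0.064 = 0.936.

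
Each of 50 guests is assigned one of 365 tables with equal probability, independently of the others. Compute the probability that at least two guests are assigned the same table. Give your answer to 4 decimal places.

It's easier to compute the probability that all 50 are distinct.
P(all distinct) = 365/365 · 364/365 · ··· · 316/365 ≈ 0.0296.
So the probability of at least one match is 1 − 0.0296 = 0.9704.

0.9704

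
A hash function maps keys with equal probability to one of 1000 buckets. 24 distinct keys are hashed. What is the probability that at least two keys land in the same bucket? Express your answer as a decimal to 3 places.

It's easier to compute the probability that all 24 are distinct.
P(all distinct) = 1000/1000 · 999/1000 · ··· · 977/1000 ≈ 0.757.
So the probability of at least one match is 1 − 0.757 = 0.243.

0.243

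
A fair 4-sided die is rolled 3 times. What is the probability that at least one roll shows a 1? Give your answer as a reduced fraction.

P(no roll shows a 1) = (3/4)^3 = 27/64.
P(at least one) = 1 − 27/64 = 37/64.

37/64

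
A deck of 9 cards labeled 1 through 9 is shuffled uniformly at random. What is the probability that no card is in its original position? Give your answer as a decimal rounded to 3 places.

0.368

This is the derangement probability: permutations of 9 with no fixed point.
D(9) = 9! · (1 − 1/1! + 1/2! − ··· + (−1)^9/9!) = 133496.
P = 133496/362880 = 16687/45360 ≈ 0.368.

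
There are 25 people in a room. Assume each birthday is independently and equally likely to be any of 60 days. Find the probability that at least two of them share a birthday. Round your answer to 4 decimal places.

0.9972

It's easier to compute the probability that all 25 are distinct.
P(all distinct) = 60/60 · 59/60 · ··· · 36/60 ≈ 0.0028.
So the probability of at least one match is 1 − 0.0028 = 0.9972.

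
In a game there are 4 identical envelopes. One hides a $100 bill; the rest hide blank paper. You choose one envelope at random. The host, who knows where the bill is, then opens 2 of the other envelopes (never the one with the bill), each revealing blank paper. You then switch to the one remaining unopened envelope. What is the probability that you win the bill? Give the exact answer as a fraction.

3/4

Your original envelope holds the bill with probability 1/4, so the other 3 collectively hold it with probability 3/4.
The host can always find 2 empty envelopes to open, so the reveals don't change that 3/4; it is now spread over the 1 remaining unopened envelope.
P(win by switching) = (3/4) · (1/1) = 3/4.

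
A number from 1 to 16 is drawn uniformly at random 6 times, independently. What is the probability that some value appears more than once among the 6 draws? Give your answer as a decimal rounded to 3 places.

P(all 6 different) = 16/16 · 15/16 · ··· · 11/16 ≈ 0.344.
P(at least two equal) = 1 − 0.344 = 0.656.

0.656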